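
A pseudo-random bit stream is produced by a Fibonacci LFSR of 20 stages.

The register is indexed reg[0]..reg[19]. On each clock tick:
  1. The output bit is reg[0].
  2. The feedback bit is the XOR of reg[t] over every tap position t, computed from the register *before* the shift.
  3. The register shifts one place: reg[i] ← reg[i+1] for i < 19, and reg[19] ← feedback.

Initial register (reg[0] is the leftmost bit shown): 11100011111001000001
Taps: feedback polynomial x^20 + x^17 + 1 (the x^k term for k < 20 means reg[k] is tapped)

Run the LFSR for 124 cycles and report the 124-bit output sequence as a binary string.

tick  register→output (feedback)
  0  11100011111001000001→1 (1)
  1  11000111110010000011→1 (1)
  2  10001111100100000111→1 (0)
  3  00011111001000001110→0 (1)
  4  00111110010000011101→0 (1)
  5  01111100100000111011→0 (0)
  6  11111001000001110110→1 (0)
  7  11110010000011101100→1 (0)
  8  11100100000111011000→1 (1)
  9  11001000001110110001→1 (1)
 10  10010000011101100011→1 (1)
 11  00100000111011000111→0 (1)
 12  01000001110110001111→0 (1)
 13  10000011101100011111→1 (0)
 14  00000111011000111110→0 (1)
 15  00001110110001111101→0 (1)
 16  00011101100011111011→0 (0)
 17  00111011000111110110→0 (1)
 18  01110110001111101101→0 (1)
 19  11101100011111011011→1 (1)
 20  11011000111110110111→1 (0)
 21  10110001111101101110→1 (0)
 22  01100011111011011100→0 (1)
 23  11000111110110111001→1 (1)
 24  10001111101101110011→1 (1)
 25  00011111011011100111→0 (1)
 26  00111110110111001111→0 (1)
 27  01111101101110011111→0 (1)
 28  11111011011100111111→1 (0)
 29  11110110111001111110→1 (0)
 30  11101101110011111100→1 (0)
 31  11011011100111111000→1 (1)
 32  10110111001111110001→1 (1)
 33  01101110011111100011→0 (0)
 34  11011100111111000110→1 (0)
 35  10111001111110001100→1 (0)
 36  01110011111100011000→0 (0)
 37  11100111111000110000→1 (1)
 38  11001111110001100001→1 (1)
 39  10011111100011000011→1 (1)
 40  00111111000110000111→0 (1)
 41  01111110001100001111→0 (1)
 42  11111100011000011111→1 (0)
 43  11111000110000111110→1 (0)
 44  11110001100001111100→1 (0)
 45  11100011000011111000→1 (1)
 46  11000110000111110001→1 (1)
 47  10001100001111100011→1 (1)
 48  00011000011111000111→0 (1)
 49  00110000111110001111→0 (1)
 50  01100001111100011111→0 (1)
 51  11000011111000111111→1 (0)
 52  10000111110001111110→1 (0)
 53  00001111100011111100→0 (1)
 54  00011111000111111001→0 (0)
 55  00111110001111110010→0 (0)
 56  01111100011111100100→0 (1)
 57  11111000111111001001→1 (1)
 58  11110001111110010011→1 (1)
 59  11100011111100100111→1 (0)
 60  11000111111001001110→1 (0)
 61  10001111110010011100→1 (0)
 62  00011111100100111000→0 (0)
 63  00111111001001110000→0 (0)
 64  01111110010011100000→0 (0)
 65  11111100100111000000→1 (1)
 66  11111001001110000001→1 (1)
 67  11110010011100000011→1 (1)
 68  11100100111000000111→1 (0)
 69  11001001110000001110→1 (0)
 70  10010011100000011100→1 (0)
 71  00100111000000111000→0 (0)
 72  01001110000001110000→0 (0)
 73  10011100000011100000→1 (1)
 74  00111000000111000001→0 (0)
 75  01110000001110000010→0 (0)
 76  11100000011100000100→1 (0)
 77  11000000111000001000→1 (1)
 78  10000001110000010001→1 (1)
 79  00000011100000100011→0 (0)
 80  00000111000001000110→0 (1)
 81  00001110000010001101→0 (1)
 82  00011100000100011011→0 (0)
 83  00111000001000110110→0 (1)
 84  01110000010001101101→0 (1)
 85  11100000100011011011→1 (1)
 86  11000001000110110111→1 (0)
 87  10000010001101101110→1 (0)
 88  00000100011011011100→0 (1)
 89  00001000110110111001→0 (0)
 90  00010001101101110010→0 (0)
 91  00100011011011100100→0 (1)
 92  01000110110111001001→0 (0)
 93  10001101101110010010→1 (1)
 94  00011011011100100101→0 (1)
 95  00110110111001001011→0 (0)
 96  01101101110010010110→0 (1)
 97  11011011100100101101→1 (0)
 98  10110111001001011010→1 (1)
 99  01101110010010110101→0 (1)
100  11011100100101101011→1 (1)
101  10111001001011010111→1 (0)
102  01110010010110101110→0 (1)
103  11100100101101011101→1 (0)
104  11001001011010111010→1 (1)
105  10010010110101110101→1 (0)
106  00100101101011101010→0 (0)
107  01001011010111010100→0 (1)
108  10010110101110101001→1 (1)
109  00101101011101010011→0 (0)
110  01011010111010100110→0 (1)
111  10110101110101001101→1 (0)
112  01101011101010011010→0 (0)
113  11010111010100110100→1 (0)
114  10101110101001101000→1 (1)
115  01011101010011010001→0 (0)
116  10111010100110100010→1 (1)
117  01110101001101000101→0 (1)
118  11101010011010001011→1 (1)
119  11010100110100010111→1 (0)
120  10101001101000101110→1 (0)
121  01010011010001011100→0 (1)
122  10100110100010111001→1 (1)
123  01001101000101110011→0 (0)

1110001111100100000111011000111110110111001111110001100001111100011111100100111000000111000001000110110111001001011010111010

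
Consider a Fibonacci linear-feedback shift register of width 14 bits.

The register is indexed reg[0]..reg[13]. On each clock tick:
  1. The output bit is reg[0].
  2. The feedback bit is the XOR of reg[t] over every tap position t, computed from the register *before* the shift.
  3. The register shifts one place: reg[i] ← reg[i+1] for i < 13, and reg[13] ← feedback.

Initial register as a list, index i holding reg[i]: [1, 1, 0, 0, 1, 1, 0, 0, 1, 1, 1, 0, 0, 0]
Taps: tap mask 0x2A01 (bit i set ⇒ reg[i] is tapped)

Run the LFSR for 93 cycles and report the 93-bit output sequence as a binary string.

110011001110000000100100001110111101100111101001111001111011011101110010000010001110001001010

step | reg (before) | out | fb
   0 | 11001100111000 | 1 | 0
   1 | 10011001110000 | 1 | 0
   2 | 00110011100000 | 0 | 0
   3 | 01100111000000 | 0 | 0
   4 | 11001110000000 | 1 | 1
   5 | 10011100000001 | 1 | 0
   6 | 00111000000010 | 0 | 0
   7 | 01110000000100 | 0 | 1
   8 | 11100000001001 | 1 | 0
   9 | 11000000010010 | 1 | 0
  10 | 10000000100100 | 1 | 0
  11 | 00000001001000 | 0 | 0
  12 | 00000010010000 | 0 | 1
  13 | 00000100100001 | 0 | 1
  14 | 00001001000011 | 0 | 1
  15 | 00010010000111 | 0 | 0
  16 | 00100100001110 | 0 | 1
  17 | 01001000011101 | 0 | 1
  18 | 10010000111011 | 1 | 1
  19 | 00100001110111 | 0 | 1
  20 | 01000011101111 | 0 | 0
  21 | 10000111011110 | 1 | 1
  22 | 00001110111101 | 0 | 1
  23 | 00011101111011 | 0 | 0
  24 | 00111011110110 | 0 | 0
  25 | 01110111101100 | 0 | 1
  26 | 11101111011001 | 1 | 1
  27 | 11011110110011 | 1 | 1
  28 | 10111101100111 | 1 | 1
  29 | 01111011001111 | 0 | 0
  30 | 11110110011110 | 1 | 1
  31 | 11101100111101 | 1 | 0
  32 | 11011001111010 | 1 | 0
  33 | 10110011110100 | 1 | 1
  34 | 01100111101001 | 0 | 1
  35 | 11001111010011 | 1 | 1
  36 | 10011110100111 | 1 | 1
  37 | 00111101001111 | 0 | 0
  38 | 01111010011110 | 0 | 0
  39 | 11110100111100 | 1 | 1
  40 | 11101001111001 | 1 | 1
  41 | 11010011110011 | 1 | 1
  42 | 10100111100111 | 1 | 1
  43 | 01001111001111 | 0 | 0
  44 | 10011110011110 | 1 | 1
  45 | 00111100111101 | 0 | 1
  46 | 01111001111011 | 0 | 0
  47 | 11110011110110 | 1 | 1
  48 | 11100111101101 | 1 | 1
  49 | 11001111011011 | 1 | 1
  50 | 10011110110111 | 1 | 0
  51 | 00111101101110 | 0 | 1
  52 | 01111011011101 | 0 | 1
  53 | 11110110111011 | 1 | 1
  54 | 11101101110111 | 1 | 0
  55 | 11011011101110 | 1 | 0
  56 | 10110111011100 | 1 | 1
  57 | 01101110111001 | 0 | 0
  58 | 11011101110010 | 1 | 0
  59 | 10111011100100 | 1 | 0
  60 | 01110111001000 | 0 | 0
  61 | 11101110010000 | 1 | 0
  62 | 11011100100000 | 1 | 1
  63 | 10111001000001 | 1 | 0
  64 | 01110010000010 | 0 | 0
  65 | 11100100000100 | 1 | 0
  66 | 11001000001000 | 1 | 1
  67 | 10010000010001 | 1 | 1
  68 | 00100000100011 | 0 | 1
  69 | 01000001000111 | 0 | 0
  70 | 10000010001110 | 1 | 0
  71 | 00000100011100 | 0 | 0
  72 | 00001000111000 | 0 | 1
  73 | 00010001110001 | 0 | 0
  74 | 00100011100010 | 0 | 0
  75 | 01000111000100 | 0 | 1
  76 | 10001110001001 | 1 | 0
  77 | 00011100010010 | 0 | 1
  78 | 00111000100101 | 0 | 0
  79 | 01110001001010 | 0 | 0
  80 | 11100010010100 | 1 | 1
  81 | 11000100101001 | 1 | 0
  82 | 10001001010010 | 1 | 0
  83 | 00010010100100 | 0 | 1
  84 | 00100101001001 | 0 | 1
  85 | 01001010010011 | 0 | 0
  86 | 10010100100110 | 1 | 0
  87 | 00101001001100 | 0 | 1
  88 | 01010010011001 | 0 | 0
  89 | 10100100110010 | 1 | 0
  90 | 01001001100100 | 0 | 1
  91 | 10010011001001 | 1 | 0
  92 | 00100110010010 | 0 | 1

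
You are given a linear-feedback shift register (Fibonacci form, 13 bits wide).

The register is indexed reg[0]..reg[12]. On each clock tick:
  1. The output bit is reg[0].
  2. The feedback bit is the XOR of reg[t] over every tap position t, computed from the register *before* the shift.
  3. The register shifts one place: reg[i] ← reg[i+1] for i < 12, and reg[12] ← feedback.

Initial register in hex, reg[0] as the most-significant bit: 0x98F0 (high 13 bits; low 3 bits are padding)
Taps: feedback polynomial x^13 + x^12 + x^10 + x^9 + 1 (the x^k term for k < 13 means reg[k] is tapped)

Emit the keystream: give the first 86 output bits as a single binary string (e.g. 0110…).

10011000111101100100110010110101000110100111111101110011001101000110001010010000000110

tick  register→output (feedback)
  0  1001100011110→1 (1)
  1  0011000111101→0 (1)
  2  0110001111011→0 (0)
  3  1100011110110→1 (0)
  4  1000111101100→1 (1)
  5  0001111011001→0 (0)
  6  0011110110010→0 (0)
  7  0111101100100→0 (1)
  8  1111011001001→1 (1)
  9  1110110010011→1 (0)
 10  1101100100110→1 (0)
 11  1011001001100→1 (1)
 12  0110010011001→0 (0)
 13  1100100110010→1 (1)
 14  1001001100101→1 (1)
 15  0010011001011→0 (0)
 16  0100110010110→0 (1)
 17  1001100101101→1 (0)
 18  0011001011010→0 (1)
 19  0110010110101→0 (0)
 20  1100101101010→1 (0)
 21  1001011010100→1 (0)
 22  0010110101000→0 (1)
 23  0101101010001→0 (1)
 24  1011010100011→1 (0)
 25  0110101000110→0 (1)
 26  1101010001101→1 (0)
 27  1010100011010→1 (0)
 28  0101000110100→0 (1)
 29  1010001101001→1 (1)
 30  0100011010011→0 (1)
 31  1000110100111→1 (1)
 32  0001101001111→0 (1)
 33  0011010011111→0 (1)
 34  0110100111111→0 (1)
 35  1101001111111→1 (0)
 36  1010011111110→1 (1)
 37  0100111111101→0 (1)
 38  1001111111011→1 (1)
 39  0011111110111→0 (0)
 40  0111111101110→0 (0)
 41  1111111011100→1 (1)
 42  1111110111001→1 (1)
 43  1111101110011→1 (0)
 44  1111011100110→1 (0)
 45  1110111001100→1 (1)
 46  1101110011001→1 (1)
 47  1011100110011→1 (0)
 48  0111001100110→0 (1)
 49  1110011001101→1 (0)
 50  1100110011010→1 (0)
 51  1001100110100→1 (0)
 52  0011001101000→0 (1)
 53  0110011010001→0 (1)
 54  1100110100011→1 (0)
 55  1001101000110→1 (0)
 56  0011010001100→0 (0)
 57  0110100011000→0 (1)
 58  1101000110001→1 (0)
 59  1010001100010→1 (1)
 60  0100011000101→0 (0)
 61  1000110001010→1 (0)
 62  0001100010100→0 (1)
 63  0011000101001→0 (0)
 64  0110001010010→0 (0)
 65  1100010100100→1 (0)
 66  1000101001000→1 (0)
 67  0001010010000→0 (0)
 68  0010100100000→0 (0)
 69  0101001000000→0 (0)
 70  1010010000000→1 (1)
 71  0100100000001→0 (1)
 72  1001000000011→1 (0)
 73  0010000000110→0 (1)
 74  0100000001101→0 (1)
 75  1000000011011→1 (1)
 76  0000000110111→0 (0)
 77  0000001101110→0 (0)
 78  0000011011100→0 (0)
 79  0000110111000→0 (1)
 80  0001101110001→0 (1)
 81  0011011100011→0 (1)
 82  0110111000111→0 (0)
 83  1101110001110→1 (1)
 84  1011100011101→1 (0)
 85  0111000111010→0 (1)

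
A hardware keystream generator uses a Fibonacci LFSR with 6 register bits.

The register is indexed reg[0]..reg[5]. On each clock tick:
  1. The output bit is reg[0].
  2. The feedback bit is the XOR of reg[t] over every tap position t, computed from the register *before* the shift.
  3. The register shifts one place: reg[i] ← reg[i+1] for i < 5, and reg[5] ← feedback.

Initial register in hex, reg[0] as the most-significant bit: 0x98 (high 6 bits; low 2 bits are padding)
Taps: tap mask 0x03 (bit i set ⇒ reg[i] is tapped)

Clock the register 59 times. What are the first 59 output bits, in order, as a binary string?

tick  register→output (feedback)
  0  100110→1 (1)
  1  001101→0 (0)
  2  011010→0 (1)
  3  110101→1 (0)
  4  101010→1 (1)
  5  010101→0 (1)
  6  101011→1 (1)
  7  010111→0 (1)
  8  101111→1 (1)
  9  011111→0 (1)
 10  111111→1 (0)
 11  111110→1 (0)
 12  111100→1 (0)
 13  111000→1 (0)
 14  110000→1 (0)
 15  100000→1 (1)
 16  000001→0 (0)
 17  000010→0 (0)
 18  000100→0 (0)
 19  001000→0 (0)
 20  010000→0 (1)
 21  100001→1 (1)
 22  000011→0 (0)
 23  000110→0 (0)
 24  001100→0 (0)
 25  011000→0 (1)
 26  110001→1 (0)
 27  100010→1 (1)
 28  000101→0 (0)
 29  001010→0 (0)
 30  010100→0 (1)
 31  101001→1 (1)
 32  010011→0 (1)
 33  100111→1 (1)
 34  001111→0 (0)
 35  011110→0 (1)
 36  111101→1 (0)
 37  111010→1 (0)
 38  110100→1 (0)
 39  101000→1 (1)
 40  010001→0 (1)
 41  100011→1 (1)
 42  000111→0 (0)
 43  001110→0 (0)
 44  011100→0 (1)
 45  111001→1 (0)
 46  110010→1 (0)
 47  100100→1 (1)
 48  001001→0 (0)
 49  010010→0 (1)
 50  100101→1 (1)
 51  001011→0 (0)
 52  010110→0 (1)
 53  101101→1 (1)
 54  011011→0 (1)
 55  110111→1 (0)
 56  101110→1 (1)
 57  011101→0 (1)
 58  111011→1 (0)

10011010101111110000010000110001010011110100011100100101101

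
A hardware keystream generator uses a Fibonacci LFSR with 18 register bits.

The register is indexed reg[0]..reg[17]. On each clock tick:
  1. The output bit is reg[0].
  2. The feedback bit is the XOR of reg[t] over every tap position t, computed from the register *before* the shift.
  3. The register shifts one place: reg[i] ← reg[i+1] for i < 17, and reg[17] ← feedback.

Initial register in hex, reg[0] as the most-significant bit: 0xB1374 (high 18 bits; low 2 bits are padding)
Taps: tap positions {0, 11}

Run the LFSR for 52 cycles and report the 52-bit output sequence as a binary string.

step | reg (before) | out | fb
   0 | 101100010011011101 | 1 | 0
   1 | 011000100110111010 | 0 | 0
   2 | 110001001101110100 | 1 | 0
   3 | 100010011011101000 | 1 | 0
   4 | 000100110111010000 | 0 | 1
   5 | 001001101110100001 | 0 | 0
   6 | 010011011101000010 | 0 | 1
   7 | 100110111010000101 | 1 | 1
   8 | 001101110100001011 | 0 | 0
   9 | 011011101000010110 | 0 | 0
  10 | 110111010000101100 | 1 | 1
  11 | 101110100001011001 | 1 | 0
  12 | 011101000010110010 | 0 | 0
  13 | 111010000101100100 | 1 | 0
  14 | 110100001011001000 | 1 | 0
  15 | 101000010110010000 | 1 | 1
  16 | 010000101100100001 | 0 | 0
  17 | 100001011001000010 | 1 | 0
  18 | 000010110010000100 | 0 | 0
  19 | 000101100100001000 | 0 | 0
  20 | 001011001000010000 | 0 | 0
  21 | 010110010000100000 | 0 | 0
  22 | 101100100001000000 | 1 | 0
  23 | 011001000010000000 | 0 | 0
  24 | 110010000100000000 | 1 | 1
  25 | 100100001000000001 | 1 | 1
  26 | 001000010000000011 | 0 | 0
  27 | 010000100000000110 | 0 | 0
  28 | 100001000000001100 | 1 | 1
  29 | 000010000000011001 | 0 | 0
  30 | 000100000000110010 | 0 | 0
  31 | 001000000001100100 | 0 | 1
  32 | 010000000011001001 | 0 | 1
  33 | 100000000110010011 | 1 | 1
  34 | 000000001100100111 | 0 | 0
  35 | 000000011001001110 | 0 | 1
  36 | 000000110010011101 | 0 | 0
  37 | 000001100100111010 | 0 | 0
  38 | 000011001001110100 | 0 | 1
  39 | 000110010011101001 | 0 | 1
  40 | 001100100111010011 | 0 | 1
  41 | 011001001110100111 | 0 | 0
  42 | 110010011101001110 | 1 | 0
  43 | 100100111010011100 | 1 | 1
  44 | 001001110100111001 | 0 | 0
  45 | 010011101001110010 | 0 | 1
  46 | 100111010011100101 | 1 | 0
  47 | 001110100111001010 | 0 | 1
  48 | 011101001110010101 | 0 | 0
  49 | 111010011100101010 | 1 | 1
  50 | 110100111001010101 | 1 | 0
  51 | 101001110010101010 | 1 | 1

1011000100110111010000101100100001000000001100100111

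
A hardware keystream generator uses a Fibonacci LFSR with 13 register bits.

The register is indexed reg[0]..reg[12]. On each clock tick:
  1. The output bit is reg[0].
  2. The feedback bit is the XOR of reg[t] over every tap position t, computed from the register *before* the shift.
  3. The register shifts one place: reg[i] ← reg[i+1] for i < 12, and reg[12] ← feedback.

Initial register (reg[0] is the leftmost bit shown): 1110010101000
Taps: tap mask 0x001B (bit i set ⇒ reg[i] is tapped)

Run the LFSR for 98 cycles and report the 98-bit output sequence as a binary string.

11100101010000101000111111011000100110010010011110000001011001001111011000101110010011110010001011

step | reg (before) | out | fb
   0 | 1110010101000 | 1 | 0
   1 | 1100101010000 | 1 | 1
   2 | 1001010100001 | 1 | 0
   3 | 0010101000010 | 0 | 1
   4 | 0101010000101 | 0 | 0
   5 | 1010100001010 | 1 | 0
   6 | 0101000010100 | 0 | 0
   7 | 1010000101000 | 1 | 1
   8 | 0100001010001 | 0 | 1
   9 | 1000010100011 | 1 | 1
  10 | 0000101000111 | 0 | 1
  11 | 0001010001111 | 0 | 1
  12 | 0010100011111 | 0 | 1
  13 | 0101000111111 | 0 | 0
  14 | 1010001111110 | 1 | 1
  15 | 0100011111101 | 0 | 1
  16 | 1000111111011 | 1 | 0
  17 | 0001111110110 | 0 | 0
  18 | 0011111101100 | 0 | 0
  19 | 0111111011000 | 0 | 1
  20 | 1111110110001 | 1 | 0
  21 | 1111101100010 | 1 | 0
  22 | 1111011000100 | 1 | 1
  23 | 1110110001001 | 1 | 1
  24 | 1101100010011 | 1 | 0
  25 | 1011000100110 | 1 | 0
  26 | 0110001001100 | 0 | 1
  27 | 1100010011001 | 1 | 0
  28 | 1000100110010 | 1 | 0
  29 | 0001001100100 | 0 | 1
  30 | 0010011001001 | 0 | 0
  31 | 0100110010010 | 0 | 0
  32 | 1001100100100 | 1 | 1
  33 | 0011001001001 | 0 | 1
  34 | 0110010010011 | 0 | 1
  35 | 1100100100111 | 1 | 1
  36 | 1001001001111 | 1 | 0
  37 | 0010010011110 | 0 | 0
  38 | 0100100111100 | 0 | 0
  39 | 1001001111000 | 1 | 0
  40 | 0010011110000 | 0 | 0
  41 | 0100111100000 | 0 | 0
  42 | 1001111000000 | 1 | 1
  43 | 0011110000001 | 0 | 0
  44 | 0111100000010 | 0 | 1
  45 | 1111000000101 | 1 | 1
  46 | 1110000001011 | 1 | 0
  47 | 1100000010110 | 1 | 0
  48 | 1000000101100 | 1 | 1
  49 | 0000001011001 | 0 | 0
  50 | 0000010110010 | 0 | 0
  51 | 0000101100100 | 0 | 1
  52 | 0001011001001 | 0 | 1
  53 | 0010110010011 | 0 | 1
  54 | 0101100100111 | 0 | 1
  55 | 1011001001111 | 1 | 0
  56 | 0110010011110 | 0 | 1
  57 | 1100100111101 | 1 | 1
  58 | 1001001111011 | 1 | 0
  59 | 0010011110110 | 0 | 0
  60 | 0100111101100 | 0 | 0
  61 | 1001111011000 | 1 | 1
  62 | 0011110110001 | 0 | 0
  63 | 0111101100010 | 0 | 1
  64 | 1111011000101 | 1 | 1
  65 | 1110110001011 | 1 | 1
  66 | 1101100010111 | 1 | 0
  67 | 1011000101110 | 1 | 0
  68 | 0110001011100 | 0 | 1
  69 | 1100010111001 | 1 | 0
  70 | 1000101110010 | 1 | 0
  71 | 0001011100100 | 0 | 1
  72 | 0010111001001 | 0 | 1
  73 | 0101110010011 | 0 | 1
  74 | 1011100100111 | 1 | 1
  75 | 0111001001111 | 0 | 0
  76 | 1110010011110 | 1 | 0
  77 | 1100100111100 | 1 | 1
  78 | 1001001111001 | 1 | 0
  79 | 0010011110010 | 0 | 0
  80 | 0100111100100 | 0 | 0
  81 | 1001111001000 | 1 | 1
  82 | 0011110010001 | 0 | 0
  83 | 0111100100010 | 0 | 1
  84 | 1111001000101 | 1 | 1
  85 | 1110010001011 | 1 | 0
  86 | 1100100010110 | 1 | 1
  87 | 1001000101101 | 1 | 0
  88 | 0010001011010 | 0 | 0
  89 | 0100010110100 | 0 | 1
  90 | 1000101101001 | 1 | 0
  91 | 0001011010010 | 0 | 1
  92 | 0010110100101 | 0 | 1
  93 | 0101101001011 | 0 | 1
  94 | 1011010010111 | 1 | 0
  95 | 0110100101110 | 0 | 0
  96 | 1101001011100 | 1 | 1
  97 | 1010010111001 | 1 | 1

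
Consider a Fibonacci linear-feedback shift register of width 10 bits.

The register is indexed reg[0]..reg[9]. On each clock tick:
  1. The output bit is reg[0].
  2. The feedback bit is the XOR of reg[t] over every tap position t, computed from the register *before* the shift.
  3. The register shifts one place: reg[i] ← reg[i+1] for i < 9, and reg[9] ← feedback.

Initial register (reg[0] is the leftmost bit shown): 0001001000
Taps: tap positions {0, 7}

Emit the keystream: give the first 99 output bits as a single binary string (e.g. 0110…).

000100100000010000000001001001001101001101011111001100011111001000111011111100001110000000111111111

step | reg (before) | out | fb
   0 | 0001001000 | 0 | 0
   1 | 0010010000 | 0 | 0
   2 | 0100100000 | 0 | 0
   3 | 1001000000 | 1 | 1
   4 | 0010000001 | 0 | 0
   5 | 0100000010 | 0 | 0
   6 | 1000000100 | 1 | 0
   7 | 0000001000 | 0 | 0
   8 | 0000010000 | 0 | 0
   9 | 0000100000 | 0 | 0
  10 | 0001000000 | 0 | 0
  11 | 0010000000 | 0 | 0
  12 | 0100000000 | 0 | 0
  13 | 1000000000 | 1 | 1
  14 | 0000000001 | 0 | 0
  15 | 0000000010 | 0 | 0
  16 | 0000000100 | 0 | 1
  17 | 0000001001 | 0 | 0
  18 | 0000010010 | 0 | 0
  19 | 0000100100 | 0 | 1
  20 | 0001001001 | 0 | 0
  21 | 0010010010 | 0 | 0
  22 | 0100100100 | 0 | 1
  23 | 1001001001 | 1 | 1
  24 | 0010010011 | 0 | 0
  25 | 0100100110 | 0 | 1
  26 | 1001001101 | 1 | 0
  27 | 0010011010 | 0 | 0
  28 | 0100110100 | 0 | 1
  29 | 1001101001 | 1 | 1
  30 | 0011010011 | 0 | 0
  31 | 0110100110 | 0 | 1
  32 | 1101001101 | 1 | 0
  33 | 1010011010 | 1 | 1
  34 | 0100110101 | 0 | 1
  35 | 1001101011 | 1 | 1
  36 | 0011010111 | 0 | 1
  37 | 0110101111 | 0 | 1
  38 | 1101011111 | 1 | 0
  39 | 1010111110 | 1 | 0
  40 | 0101111100 | 0 | 1
  41 | 1011111001 | 1 | 1
  42 | 0111110011 | 0 | 0
  43 | 1111100110 | 1 | 0
  44 | 1111001100 | 1 | 0
  45 | 1110011000 | 1 | 1
  46 | 1100110001 | 1 | 1
  47 | 1001100011 | 1 | 1
  48 | 0011000111 | 0 | 1
  49 | 0110001111 | 0 | 1
  50 | 1100011111 | 1 | 0
  51 | 1000111110 | 1 | 0
  52 | 0001111100 | 0 | 1
  53 | 0011111001 | 0 | 0
  54 | 0111110010 | 0 | 0
  55 | 1111100100 | 1 | 0
  56 | 1111001000 | 1 | 1
  57 | 1110010001 | 1 | 1
  58 | 1100100011 | 1 | 1
  59 | 1001000111 | 1 | 0
  60 | 0010001110 | 0 | 1
  61 | 0100011101 | 0 | 1
  62 | 1000111011 | 1 | 1
  63 | 0001110111 | 0 | 1
  64 | 0011101111 | 0 | 1
  65 | 0111011111 | 0 | 1
  66 | 1110111111 | 1 | 0
  67 | 1101111110 | 1 | 0
  68 | 1011111100 | 1 | 0
  69 | 0111111000 | 0 | 0
  70 | 1111110000 | 1 | 1
  71 | 1111100001 | 1 | 1
  72 | 1111000011 | 1 | 1
  73 | 1110000111 | 1 | 0
  74 | 1100001110 | 1 | 0
  75 | 1000011100 | 1 | 0
  76 | 0000111000 | 0 | 0
  77 | 0001110000 | 0 | 0
  78 | 0011100000 | 0 | 0
  79 | 0111000000 | 0 | 0
  80 | 1110000000 | 1 | 1
  81 | 1100000001 | 1 | 1
  82 | 1000000011 | 1 | 1
  83 | 0000000111 | 0 | 1
  84 | 0000001111 | 0 | 1
  85 | 0000011111 | 0 | 1
  86 | 0000111111 | 0 | 1
  87 | 0001111111 | 0 | 1
  88 | 0011111111 | 0 | 1
  89 | 0111111111 | 0 | 1
  90 | 1111111111 | 1 | 0
  91 | 1111111110 | 1 | 0
  92 | 1111111100 | 1 | 0
  93 | 1111111000 | 1 | 1
  94 | 1111110001 | 1 | 1
  95 | 1111100011 | 1 | 1
  96 | 1111000111 | 1 | 0
  97 | 1110001110 | 1 | 0
  98 | 1100011100 | 1 | 0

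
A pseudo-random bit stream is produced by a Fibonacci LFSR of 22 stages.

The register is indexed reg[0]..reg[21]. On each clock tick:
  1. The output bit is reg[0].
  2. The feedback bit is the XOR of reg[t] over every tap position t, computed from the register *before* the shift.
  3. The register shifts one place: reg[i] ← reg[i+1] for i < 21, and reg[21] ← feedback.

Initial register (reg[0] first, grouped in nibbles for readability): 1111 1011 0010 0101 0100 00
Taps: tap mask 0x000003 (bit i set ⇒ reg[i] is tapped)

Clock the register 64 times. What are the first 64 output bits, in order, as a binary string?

1111101100100101010000000011010110111111000000010111101100000100

tick  register→output (feedback)
  0  1111101100100101010000→1 (0)
  1  1111011001001010100000→1 (0)
  2  1110110010010101000000→1 (0)
  3  1101100100101010000000→1 (0)
  4  1011001001010100000000→1 (1)
  5  0110010010101000000001→0 (1)
  6  1100100101010000000011→1 (0)
  7  1001001010100000000110→1 (1)
  8  0010010101000000001101→0 (0)
  9  0100101010000000011010→0 (1)
 10  1001010100000000110101→1 (1)
 11  0010101000000001101011→0 (0)
 12  0101010000000011010110→0 (1)
 13  1010100000000110101101→1 (1)
 14  0101000000001101011011→0 (1)
 15  1010000000011010110111→1 (1)
 16  0100000000110101101111→0 (1)
 17  1000000001101011011111→1 (1)
 18  0000000011010110111111→0 (0)
 19  0000000110101101111110→0 (0)
 20  0000001101011011111100→0 (0)
 21  0000011010110111111000→0 (0)
 22  0000110101101111110000→0 (0)
 23  0001101011011111100000→0 (0)
 24  0011010110111111000000→0 (0)
 25  0110101101111110000000→0 (1)
 26  1101011011111100000001→1 (0)
 27  1010110111111000000010→1 (1)
 28  0101101111110000000101→0 (1)
 29  1011011111100000001011→1 (1)
 30  0110111111000000010111→0 (1)
 31  1101111110000000101111→1 (0)
 32  1011111100000001011110→1 (1)
 33  0111111000000010111101→0 (1)
 34  1111110000000101111011→1 (0)
 35  1111100000001011110110→1 (0)
 36  1111000000010111101100→1 (0)
 37  1110000000101111011000→1 (0)
 38  1100000001011110110000→1 (0)
 39  1000000010111101100000→1 (1)
 40  0000000101111011000001→0 (0)
 41  0000001011110110000010→0 (0)
 42  0000010111101100000100→0 (0)
 43  0000101111011000001000→0 (0)
 44  0001011110110000010000→0 (0)
 45  0010111101100000100000→0 (0)
 46  0101111011000001000000→0 (1)
 47  1011110110000010000001→1 (1)
 48  0111101100000100000011→0 (1)
 49  1111011000001000000111→1 (0)
 50  1110110000010000001110→1 (0)
 51  1101100000100000011100→1 (0)
 52  1011000001000000111000→1 (1)
 53  0110000010000001110001→0 (1)
 54  1100000100000011100011→1 (0)
 55  1000001000000111000110→1 (1)
 56  0000010000001110001101→0 (0)
 57  0000100000011100011010→0 (0)
 58  0001000000111000110100→0 (0)
 59  0010000001110001101000→0 (0)
 60  0100000011100011010000→0 (1)
 61  1000000111000110100001→1 (1)
 62  0000001110001101000011→0 (0)
 63  0000011100011010000110→0 (0)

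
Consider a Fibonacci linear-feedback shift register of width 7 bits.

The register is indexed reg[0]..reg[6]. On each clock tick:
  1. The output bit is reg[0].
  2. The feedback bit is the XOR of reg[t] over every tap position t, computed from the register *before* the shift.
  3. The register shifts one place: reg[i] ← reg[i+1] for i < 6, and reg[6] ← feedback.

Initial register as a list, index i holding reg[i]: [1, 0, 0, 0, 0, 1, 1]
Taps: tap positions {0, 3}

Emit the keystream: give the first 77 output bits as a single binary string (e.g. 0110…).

10000111011110010110010010000001000100110001011101011011000001100110101001110

tick  register→output (feedback)
  0  1000011→1 (1)
  1  0000111→0 (0)
  2  0001110→0 (1)
  3  0011101→0 (1)
  4  0111011→0 (1)
  5  1110111→1 (1)
  6  1101111→1 (0)
  7  1011110→1 (0)
  8  0111100→0 (1)
  9  1111001→1 (0)
 10  1110010→1 (1)
 11  1100101→1 (1)
 12  1001011→1 (0)
 13  0010110→0 (0)
 14  0101100→0 (1)
 15  1011001→1 (0)
 16  0110010→0 (0)
 17  1100100→1 (1)
 18  1001001→1 (0)
 19  0010010→0 (0)
 20  0100100→0 (0)
 21  1001000→1 (0)
 22  0010000→0 (0)
 23  0100000→0 (0)
 24  1000000→1 (1)
 25  0000001→0 (0)
 26  0000010→0 (0)
 27  0000100→0 (0)
 28  0001000→0 (1)
 29  0010001→0 (0)
 30  0100010→0 (0)
 31  1000100→1 (1)
 32  0001001→0 (1)
 33  0010011→0 (0)
 34  0100110→0 (0)
 35  1001100→1 (0)
 36  0011000→0 (1)
 37  0110001→0 (0)
 38  1100010→1 (1)
 39  1000101→1 (1)
 40  0001011→0 (1)
 41  0010111→0 (0)
 42  0101110→0 (1)
 43  1011101→1 (0)
 44  0111010→0 (1)
 45  1110101→1 (1)
 46  1101011→1 (0)
 47  1010110→1 (1)
 48  0101101→0 (1)
 49  1011011→1 (0)
 50  0110110→0 (0)
 51  1101100→1 (0)
 52  1011000→1 (0)
 53  0110000→0 (0)
 54  1100000→1 (1)
 55  1000001→1 (1)
 56  0000011→0 (0)
 57  0000110→0 (0)
 58  0001100→0 (1)
 59  0011001→0 (1)
 60  0110011→0 (0)
 61  1100110→1 (1)
 62  1001101→1 (0)
 63  0011010→0 (1)
 64  0110101→0 (0)
 65  1101010→1 (0)
 66  1010100→1 (1)
 67  0101001→0 (1)
 68  1010011→1 (1)
 69  0100111→0 (0)
 70  1001110→1 (0)
 71  0011100→0 (1)
 72  0111001→0 (1)
 73  1110011→1 (1)
 74  1100111→1 (1)
 75  1001111→1 (0)
 76  0011110→0 (1)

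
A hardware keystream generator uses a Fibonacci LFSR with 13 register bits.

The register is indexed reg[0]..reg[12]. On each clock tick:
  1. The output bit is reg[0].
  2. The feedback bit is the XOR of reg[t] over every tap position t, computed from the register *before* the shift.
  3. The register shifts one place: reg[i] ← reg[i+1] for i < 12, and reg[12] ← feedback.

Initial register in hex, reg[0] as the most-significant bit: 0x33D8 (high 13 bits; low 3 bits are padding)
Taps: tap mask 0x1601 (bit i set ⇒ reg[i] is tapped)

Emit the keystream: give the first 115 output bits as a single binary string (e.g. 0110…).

step | reg (before) | out | fb
   0 | 0011001111011 | 0 | 0
   1 | 0110011110110 | 0 | 1
   2 | 1100111101101 | 1 | 0
   3 | 1001111011010 | 1 | 0
   4 | 0011110110100 | 0 | 1
   5 | 0111101101001 | 0 | 0
   6 | 1111011010010 | 1 | 1
   7 | 1110110100101 | 1 | 1
   8 | 1101101001011 | 1 | 1
   9 | 1011010010111 | 1 | 1
  10 | 0110100101111 | 0 | 1
  11 | 1101001011111 | 1 | 0
  12 | 1010010111110 | 1 | 1
  13 | 0100101111101 | 0 | 1
  14 | 1001011111011 | 1 | 1
  15 | 0010111110111 | 0 | 0
  16 | 0101111101110 | 0 | 0
  17 | 1011111011100 | 1 | 1
  18 | 0111110111001 | 0 | 0
  19 | 1111101110010 | 1 | 1
  20 | 1111011100101 | 1 | 1
  21 | 1110111001011 | 1 | 1
  22 | 1101110010111 | 1 | 1
  23 | 1011100101111 | 1 | 0
  24 | 0111001011110 | 0 | 0
  25 | 1110010111100 | 1 | 1
  26 | 1100101111001 | 1 | 1
  27 | 1001011110011 | 1 | 0
  28 | 0010111100110 | 0 | 1
  29 | 0101111001101 | 0 | 1
  30 | 1011110011011 | 1 | 1
  31 | 0111100110111 | 0 | 0
  32 | 1111001101110 | 1 | 1
  33 | 1110011011101 | 1 | 0
  34 | 1100110111010 | 1 | 0
  35 | 1001101110100 | 1 | 0
  36 | 0011011101000 | 0 | 1
  37 | 0110111010001 | 0 | 1
  38 | 1101110100011 | 1 | 0
  39 | 1011101000110 | 1 | 0
  40 | 0111010001100 | 0 | 0
  41 | 1110100011000 | 1 | 0
  42 | 1101000110000 | 1 | 1
  43 | 1010001100001 | 1 | 0
  44 | 0100011000010 | 0 | 0
  45 | 1000110000100 | 1 | 0
  46 | 0001100001000 | 0 | 1
  47 | 0011000010001 | 0 | 1
  48 | 0110000100011 | 0 | 1
  49 | 1100001000111 | 1 | 1
  50 | 1000010001111 | 1 | 0
  51 | 0000100011110 | 0 | 0
  52 | 0001000111100 | 0 | 0
  53 | 0010001111000 | 0 | 1
  54 | 0100011110001 | 0 | 1
  55 | 1000111100011 | 1 | 0
  56 | 0001111000110 | 0 | 1
  57 | 0011110001101 | 0 | 1
  58 | 0111100011011 | 0 | 0
  59 | 1111000110110 | 1 | 0
  60 | 1110001101100 | 1 | 1
  61 | 1100011011001 | 1 | 1
  62 | 1000110110011 | 1 | 0
  63 | 0001101100110 | 0 | 1
  64 | 0011011001101 | 0 | 1
  65 | 0110110011011 | 0 | 0
  66 | 1101100110110 | 1 | 0
  67 | 1011001101100 | 1 | 1
  68 | 0110011011001 | 0 | 0
  69 | 1100110110010 | 1 | 1
  70 | 1001101100101 | 1 | 1
  71 | 0011011001011 | 0 | 0
  72 | 0110110010110 | 0 | 1
  73 | 1101100101101 | 1 | 0
  74 | 1011001011010 | 1 | 0
  75 | 0110010110100 | 0 | 1
  76 | 1100101101001 | 1 | 1
  77 | 1001011010011 | 1 | 0
  78 | 0010110100110 | 0 | 1
  79 | 0101101001101 | 0 | 1
  80 | 1011010011011 | 1 | 1
  81 | 0110100110111 | 0 | 0
  82 | 1101001101110 | 1 | 1
  83 | 1010011011101 | 1 | 0
  84 | 0100110111010 | 0 | 1
  85 | 1001101110101 | 1 | 1
  86 | 0011011101011 | 0 | 0
  87 | 0110111010110 | 0 | 1
  88 | 1101110101101 | 1 | 0
  89 | 1011101011010 | 1 | 0
  90 | 0111010110100 | 0 | 1
  91 | 1110101101001 | 1 | 1
  92 | 1101011010011 | 1 | 0
  93 | 1010110100110 | 1 | 0
  94 | 0101101001100 | 0 | 0
  95 | 1011010011000 | 1 | 0
  96 | 0110100110000 | 0 | 0
  97 | 1101001100000 | 1 | 1
  98 | 1010011000001 | 1 | 0
  99 | 0100110000010 | 0 | 0
 100 | 1001100000100 | 1 | 0
 101 | 0011000001000 | 0 | 1
 102 | 0110000010001 | 0 | 1
 103 | 1100000100011 | 1 | 0
 104 | 1000001000110 | 1 | 0
 105 | 0000010001100 | 0 | 0
 106 | 0000100011000 | 0 | 1
 107 | 0001000110001 | 0 | 1
 108 | 0010001100011 | 0 | 1
 109 | 0100011000111 | 0 | 0
 110 | 1000110001110 | 1 | 1
 111 | 0001100011101 | 0 | 1
 112 | 0011000111011 | 0 | 0
 113 | 0110001110110 | 0 | 1
 114 | 1100011101101 | 1 | 0

0011001111011010010111110111001011110011011101000110000100011110001101100110110010110100110111010110100110000010001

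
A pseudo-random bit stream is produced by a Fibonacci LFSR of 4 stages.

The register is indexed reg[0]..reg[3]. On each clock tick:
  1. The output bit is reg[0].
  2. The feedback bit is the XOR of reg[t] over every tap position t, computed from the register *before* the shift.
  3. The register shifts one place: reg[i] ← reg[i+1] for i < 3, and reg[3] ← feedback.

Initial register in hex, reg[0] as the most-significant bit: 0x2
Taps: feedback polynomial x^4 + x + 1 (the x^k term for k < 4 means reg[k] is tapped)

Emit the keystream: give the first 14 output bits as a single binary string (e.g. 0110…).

tick  register→output (feedback)
  0  0010→0 (0)
  1  0100→0 (1)
  2  1001→1 (1)
  3  0011→0 (0)
  4  0110→0 (1)
  5  1101→1 (0)
  6  1010→1 (1)
  7  0101→0 (1)
  8  1011→1 (1)
  9  0111→0 (1)
 10  1111→1 (0)
 11  1110→1 (0)
 12  1100→1 (0)
 13  1000→1 (1)

00100110101111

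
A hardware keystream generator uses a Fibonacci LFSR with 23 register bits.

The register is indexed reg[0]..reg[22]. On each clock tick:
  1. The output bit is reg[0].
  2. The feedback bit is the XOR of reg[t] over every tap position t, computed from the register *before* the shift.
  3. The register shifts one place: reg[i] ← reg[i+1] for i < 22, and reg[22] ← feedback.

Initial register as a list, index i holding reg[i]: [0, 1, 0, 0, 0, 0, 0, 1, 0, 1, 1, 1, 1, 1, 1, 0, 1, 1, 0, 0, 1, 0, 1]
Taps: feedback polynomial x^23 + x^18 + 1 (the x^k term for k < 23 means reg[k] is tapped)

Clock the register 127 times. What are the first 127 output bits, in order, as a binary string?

0100000101111110110010101101010001011111011011101101111001001100101110000111111101100010011000111110000111001010100100110101100

k : reg_k → out_k, fb_k
0: 01000001011111101100101 → 0, fb=0
1: 10000010111111011001010 → 1, fb=1
2: 00000101111110110010101 → 0, fb=1
3: 00001011111101100101011 → 0, fb=0
4: 00010111111011001010110 → 0, fb=1
5: 00101111110110010101101 → 0, fb=0
6: 01011111101100101011010 → 0, fb=1
7: 10111111011001010110101 → 1, fb=0
8: 01111110110010101101010 → 0, fb=0
9: 11111101100101011010100 → 1, fb=0
10: 11111011001010110101000 → 1, fb=1
11: 11110110010101101010001 → 1, fb=0
12: 11101100101011010100010 → 1, fb=1
13: 11011001010110101000101 → 1, fb=1
14: 10110010101101010001011 → 1, fb=1
15: 01100101011010100010111 → 0, fb=1
16: 11001010110101000101111 → 1, fb=1
17: 10010101101010001011111 → 1, fb=0
18: 00101011010100010111110 → 0, fb=1
19: 01010110101000101111101 → 0, fb=1
20: 10101101010001011111011 → 1, fb=0
21: 01011010100010111110110 → 0, fb=1
22: 10110101000101111101101 → 1, fb=1
23: 01101010001011111011011 → 0, fb=1
24: 11010100010111110110111 → 1, fb=0
25: 10101000101111101101110 → 1, fb=1
26: 01010001011111011011101 → 0, fb=1
27: 10100010111110110111011 → 1, fb=0
28: 01000101111101101110110 → 0, fb=1
29: 10001011111011011101101 → 1, fb=1
30: 00010111110110111011011 → 0, fb=1
31: 00101111101101110110111 → 0, fb=1
32: 01011111011011101101111 → 0, fb=0
33: 10111110110111011011110 → 1, fb=0
34: 01111101101110110111100 → 0, fb=1
35: 11111011011101101111001 → 1, fb=0
36: 11110110111011011110010 → 1, fb=0
37: 11101101110110111100100 → 1, fb=1
38: 11011011101101111001001 → 1, fb=1
39: 10110111011011110010011 → 1, fb=0
40: 01101110110111100100110 → 0, fb=0
41: 11011101101111001001100 → 1, fb=1
42: 10111011011110010011001 → 1, fb=0
43: 01110110111100100110010 → 0, fb=1
44: 11101101111001001100101 → 1, fb=1
45: 11011011110010011001011 → 1, fb=1
46: 10110111100100110010111 → 1, fb=0
47: 01101111001001100101110 → 0, fb=0
48: 11011110010011001011100 → 1, fb=0
49: 10111100100110010111000 → 1, fb=0
50: 01111001001100101110000 → 0, fb=1
51: 11110010011001011100001 → 1, fb=1
52: 11100100110010111000011 → 1, fb=1
53: 11001001100101110000111 → 1, fb=1
54: 10010011001011100001111 → 1, fb=1
55: 00100110010111000011111 → 0, fb=1
56: 01001100101110000111111 → 0, fb=1
57: 10011001011100001111111 → 1, fb=0
58: 00110010111000011111110 → 0, fb=1
59: 01100101110000111111101 → 0, fb=1
60: 11001011100001111111011 → 1, fb=0
61: 10010111000011111110110 → 1, fb=0
62: 00101110000111111101100 → 0, fb=0
63: 01011100001111111011000 → 0, fb=1
64: 10111000011111110110001 → 1, fb=0
65: 01110000111111101100010 → 0, fb=0
66: 11100001111111011000100 → 1, fb=1
67: 11000011111110110001001 → 1, fb=1
68: 10000111111101100010011 → 1, fb=0
69: 00001111111011000100110 → 0, fb=0
70: 00011111110110001001100 → 0, fb=0
71: 00111111101100010011000 → 0, fb=1
72: 01111111011000100110001 → 0, fb=1
73: 11111110110001001100011 → 1, fb=1
74: 11111101100010011000111 → 1, fb=1
75: 11111011000100110001111 → 1, fb=1
76: 11110110001001100011111 → 1, fb=0
77: 11101100010011000111110 → 1, fb=0
78: 11011000100110001111100 → 1, fb=0
79: 10110001001100011111000 → 1, fb=0
80: 01100010011000111110000 → 0, fb=1
81: 11000100110001111100001 → 1, fb=1
82: 10001001100011111000011 → 1, fb=1
83: 00010011000111110000111 → 0, fb=0
84: 00100110001111100001110 → 0, fb=0
85: 01001100011111000011100 → 0, fb=1
86: 10011000111110000111001 → 1, fb=0
87: 00110001111100001110010 → 0, fb=1
88: 01100011111000011100101 → 0, fb=0
89: 11000111110000111001010 → 1, fb=1
90: 10001111100001110010101 → 1, fb=0
91: 00011111000011100101010 → 0, fb=0
92: 00111110000111001010100 → 0, fb=1
93: 01111100001110010101001 → 0, fb=0
94: 11111000011100101010010 → 1, fb=0
95: 11110000111001010100100 → 1, fb=1
96: 11100001110010101001001 → 1, fb=1
97: 11000011100101010010011 → 1, fb=0
98: 10000111001010100100110 → 1, fb=1
99: 00001110010101001001101 → 0, fb=0
100: 00011100101010010011010 → 0, fb=1
101: 00111001010100100110101 → 0, fb=1
102: 01110010101001001101011 → 0, fb=0
103: 11100101010010011010110 → 1, fb=0
104: 11001010100100110101100 → 1, fb=1
105: 10010101001001101011001 → 1, fb=0
106: 00101010010011010110010 → 0, fb=1
107: 01010100100110101100101 → 0, fb=0
108: 10101001001101011001010 → 1, fb=1
109: 01010010011010110010101 → 0, fb=1
110: 10100100110101100101011 → 1, fb=1
111: 01001001101011001010111 → 0, fb=1
112: 10010011010110010101111 → 1, fb=1
113: 00100110101100101011111 → 0, fb=1
114: 01001101011001010111111 → 0, fb=1
115: 10011010110010101111111 → 1, fb=0
116: 00110101100101011111110 → 0, fb=1
117: 01101011001010111111101 → 0, fb=1
118: 11010110010101111111011 → 1, fb=0
119: 10101100101011111110110 → 1, fb=0
120: 01011001010111111101100 → 0, fb=0
121: 10110010101111111011000 → 1, fb=0
122: 01100101011111110110000 → 0, fb=1
123: 11001010111111101100001 → 1, fb=1
124: 10010101111111011000011 → 1, fb=1
125: 00101011111110110000111 → 0, fb=0
126: 01010111111101100001110 → 0, fb=0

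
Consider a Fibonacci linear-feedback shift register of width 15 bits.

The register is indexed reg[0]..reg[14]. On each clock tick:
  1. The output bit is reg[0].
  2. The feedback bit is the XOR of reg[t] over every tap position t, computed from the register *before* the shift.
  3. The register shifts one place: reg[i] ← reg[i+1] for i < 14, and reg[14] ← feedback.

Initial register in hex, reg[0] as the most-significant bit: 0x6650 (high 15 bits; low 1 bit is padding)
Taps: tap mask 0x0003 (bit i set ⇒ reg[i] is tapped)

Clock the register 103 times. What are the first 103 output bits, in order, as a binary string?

tick  register→output (feedback)
  0  011001100101000→0 (1)
  1  110011001010001→1 (0)
  2  100110010100010→1 (1)
  3  001100101000101→0 (0)
  4  011001010001010→0 (1)
  5  110010100010101→1 (0)
  6  100101000101010→1 (1)
  7  001010001010101→0 (0)
  8  010100010101010→0 (1)
  9  101000101010101→1 (1)
 10  010001010101011→0 (1)
 11  100010101010111→1 (1)
 12  000101010101111→0 (0)
 13  001010101011110→0 (0)
 14  010101010111100→0 (1)
 15  101010101111001→1 (1)
 16  010101011110011→0 (1)
 17  101010111100111→1 (1)
 18  010101111001111→0 (1)
 19  101011110011111→1 (1)
 20  010111100111111→0 (1)
 21  101111001111111→1 (1)
 22  011110011111111→0 (1)
 23  111100111111111→1 (0)
 24  111001111111110→1 (0)
 25  110011111111100→1 (0)
 26  100111111111000→1 (1)
 27  001111111110001→0 (0)
 28  011111111100010→0 (1)
 29  111111111000101→1 (0)
 30  111111110001010→1 (0)
 31  111111100010100→1 (0)
 32  111111000101000→1 (0)
 33  111110001010000→1 (0)
 34  111100010100000→1 (0)
 35  111000101000000→1 (0)
 36  110001010000000→1 (0)
 37  100010100000000→1 (1)
 38  000101000000001→0 (0)
 39  001010000000010→0 (0)
 40  010100000000100→0 (1)
 41  101000000001001→1 (1)
 42  010000000010011→0 (1)
 43  100000000100111→1 (1)
 44  000000001001111→0 (0)
 45  000000010011110→0 (0)
 46  000000100111100→0 (0)
 47  000001001111000→0 (0)
 48  000010011110000→0 (0)
 49  000100111100000→0 (0)
 50  001001111000000→0 (0)
 51  010011110000000→0 (1)
 52  100111100000001→1 (1)
 53  001111000000011→0 (0)
 54  011110000000110→0 (1)
 55  111100000001101→1 (0)
 56  111000000011010→1 (0)
 57  110000000110100→1 (0)
 58  100000001101000→1 (1)
 59  000000011010001→0 (0)
 60  000000110100010→0 (0)
 61  000001101000100→0 (0)
 62  000011010001000→0 (0)
 63  000110100010000→0 (0)
 64  001101000100000→0 (0)
 65  011010001000000→0 (1)
 66  110100010000001→1 (0)
 67  101000100000010→1 (1)
 68  010001000000101→0 (1)
 69  100010000001011→1 (1)
 70  000100000010111→0 (0)
 71  001000000101110→0 (0)
 72  010000001011100→0 (1)
 73  100000010111001→1 (1)
 74  000000101110011→0 (0)
 75  000001011100110→0 (0)
 76  000010111001100→0 (0)
 77  000101110011000→0 (0)
 78  001011100110000→0 (0)
 79  010111001100000→0 (1)
 80  101110011000001→1 (1)
 81  011100110000011→0 (1)
 82  111001100000111→1 (0)
 83  110011000001110→1 (0)
 84  100110000011100→1 (1)
 85  001100000111001→0 (0)
 86  011000001110010→0 (1)
 87  110000011100101→1 (0)
 88  100000111001010→1 (1)
 89  000001110010101→0 (0)
 90  000011100101010→0 (0)
 91  000111001010100→0 (0)
 92  001110010101000→0 (0)
 93  011100101010000→0 (1)
 94  111001010100001→1 (0)
 95  110010101000010→1 (0)
 96  100101010000100→1 (1)
 97  001010100001001→0 (0)
 98  010101000010010→0 (1)
 99  101010000100101→1 (1)
100  010100001001011→0 (1)
101  101000010010111→1 (1)
102  010000100101111→0 (1)

0110011001010001010101011110011111111100010100000000100111100000001101000100000010111001100000111001010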